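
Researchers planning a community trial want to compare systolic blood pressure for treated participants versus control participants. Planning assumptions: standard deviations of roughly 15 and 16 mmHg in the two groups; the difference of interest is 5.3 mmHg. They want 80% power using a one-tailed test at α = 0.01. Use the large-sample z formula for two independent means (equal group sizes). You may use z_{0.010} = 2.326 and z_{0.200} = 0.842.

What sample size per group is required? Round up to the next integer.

n = (z_α + z_β)² · (σ₁² + σ₂²) / δ²
  = (2.326 + 0.842)² · (15² + 16² = 481) / 5.3²
  = 10.0362 · 481 / 28.09
  = 171.86
Round up → n = 172 per group.

n = 172 per group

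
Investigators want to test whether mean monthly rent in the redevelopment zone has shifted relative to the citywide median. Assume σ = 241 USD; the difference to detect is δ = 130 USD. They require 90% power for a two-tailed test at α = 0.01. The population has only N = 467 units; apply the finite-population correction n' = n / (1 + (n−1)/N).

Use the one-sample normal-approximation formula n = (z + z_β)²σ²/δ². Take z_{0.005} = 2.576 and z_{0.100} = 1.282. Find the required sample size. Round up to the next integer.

n = 47

n = (z_{α/2} + z_β)² · σ² / δ²
  = (2.576 + 1.282)² · 241² / 130²
  = 14.8842 · 58081 / 16900
  = 51.15
Finite-population correction (N = 467): 51.15 / (1 + (51.15 − 1)/467) = 46.19.
Round up → n = 47.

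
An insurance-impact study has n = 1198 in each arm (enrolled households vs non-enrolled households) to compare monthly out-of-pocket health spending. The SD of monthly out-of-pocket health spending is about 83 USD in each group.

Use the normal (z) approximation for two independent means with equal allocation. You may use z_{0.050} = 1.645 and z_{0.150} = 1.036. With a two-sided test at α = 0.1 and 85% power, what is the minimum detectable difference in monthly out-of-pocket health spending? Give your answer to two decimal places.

Minimum detectable difference ≈ 9.09 USD

δ = (z_{α/2} + z_β) · √((σ₁²+σ₂²)/n)
  = (1.645 + 1.036) · √(13778/1198)
  = 2.681 · √11.5008
  = 2.681 · 3.3913
  = 9.0920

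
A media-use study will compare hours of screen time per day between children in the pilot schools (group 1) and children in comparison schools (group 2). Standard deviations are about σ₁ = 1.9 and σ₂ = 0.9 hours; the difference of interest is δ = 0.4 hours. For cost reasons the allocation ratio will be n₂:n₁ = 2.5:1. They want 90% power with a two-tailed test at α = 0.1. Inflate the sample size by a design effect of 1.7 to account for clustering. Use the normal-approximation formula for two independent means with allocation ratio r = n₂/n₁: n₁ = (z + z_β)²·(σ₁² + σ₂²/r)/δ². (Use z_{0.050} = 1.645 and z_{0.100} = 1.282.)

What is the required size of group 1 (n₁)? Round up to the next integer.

n₁ = (z_{α/2} + z_β)² · (σ₁² + σ₂²/r) / δ²
   = (1.645 + 1.282)² · (1.9² + 0.9²/2.5) / 0.4²
   = 8.5673 · (3.61 + 0.324) / 0.16
   = 8.5673 · 3.934 / 0.16
   = 210.65
Design effect: 1.7 × 210.65 = 358.10.
Round up → n₁ = 359; n₂ = r·n₁ = 2.5 × 359 = 898.

n₁ = 359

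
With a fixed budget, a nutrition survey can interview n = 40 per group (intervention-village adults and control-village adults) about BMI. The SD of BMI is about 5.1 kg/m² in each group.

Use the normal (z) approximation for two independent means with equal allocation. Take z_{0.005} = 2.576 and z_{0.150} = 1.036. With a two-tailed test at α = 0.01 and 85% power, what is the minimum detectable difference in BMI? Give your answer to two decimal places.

Minimum detectable difference ≈ 4.12 kg/m²

δ = (z_{α/2} + z_β) · √((σ₁²+σ₂²)/n)
  = (2.576 + 1.036) · √(52.02/40)
  = 3.612 · √1.3005
  = 3.612 · 1.1404
  = 4.1191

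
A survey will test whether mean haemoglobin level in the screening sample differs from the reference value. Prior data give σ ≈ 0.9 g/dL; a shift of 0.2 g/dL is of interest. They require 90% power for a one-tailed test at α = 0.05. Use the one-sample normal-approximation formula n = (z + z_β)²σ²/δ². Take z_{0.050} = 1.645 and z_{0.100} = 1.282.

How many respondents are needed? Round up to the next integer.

n = (z_α + z_β)² · σ² / δ²
  = (1.645 + 1.282)² · 0.9² / 0.2²
  = 8.5673 · 0.81 / 0.04
  = 173.49
Round up → n = 174.

n = 174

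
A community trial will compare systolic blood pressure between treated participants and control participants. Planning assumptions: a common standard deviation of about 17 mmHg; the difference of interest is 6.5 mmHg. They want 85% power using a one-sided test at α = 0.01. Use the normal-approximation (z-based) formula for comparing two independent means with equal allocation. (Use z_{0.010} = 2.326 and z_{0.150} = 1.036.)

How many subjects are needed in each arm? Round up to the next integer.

n = 155 per group

n = (z_α + z_β)² · (σ₁² + σ₂²) / δ²
  = (2.326 + 1.036)² · (2·17² = 578) / 6.5²
  = 11.3030 · 578 / 42.25
  = 154.63
Round up → n = 155 per group.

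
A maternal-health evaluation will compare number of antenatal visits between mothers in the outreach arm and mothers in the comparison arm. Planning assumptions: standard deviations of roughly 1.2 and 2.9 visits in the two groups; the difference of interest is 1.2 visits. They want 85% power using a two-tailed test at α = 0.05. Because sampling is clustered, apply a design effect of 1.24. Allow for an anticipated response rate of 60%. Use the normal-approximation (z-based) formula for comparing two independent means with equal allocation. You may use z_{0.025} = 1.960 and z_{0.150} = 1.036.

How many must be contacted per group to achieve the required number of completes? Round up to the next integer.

n = (z_{α/2} + z_β)² · (σ₁² + σ₂²) / δ²
  = (1.960 + 1.036)² · (1.2² + 2.9² = 9.85) / 1.2²
  = 8.9760 · 9.85 / 1.44
  = 61.40
Design effect: 1.24 × 61.40 = 76.13.
Adjust for 60% response: 76.13 / 0.60 = 126.89.
Round up → n = 127 per group.

n = 127 per group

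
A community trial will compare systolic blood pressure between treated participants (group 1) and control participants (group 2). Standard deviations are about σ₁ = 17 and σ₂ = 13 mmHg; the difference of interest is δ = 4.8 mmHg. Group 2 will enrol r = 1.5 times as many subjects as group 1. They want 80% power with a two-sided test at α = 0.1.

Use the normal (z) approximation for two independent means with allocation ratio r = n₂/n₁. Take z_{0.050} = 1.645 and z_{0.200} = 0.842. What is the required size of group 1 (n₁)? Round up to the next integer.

n₁ = (z_{α/2} + z_β)² · (σ₁² + σ₂²/r) / δ²
   = (1.645 + 0.842)² · (17² + 13²/1.5) / 4.8²
   = 6.1852 · (289 + 112.6667) / 23.04
   = 6.1852 · 401.6667 / 23.04
   = 107.83
Round up → n₁ = 108; n₂ = r·n₁ = 1.5 × 108 = 162.

n₁ = 108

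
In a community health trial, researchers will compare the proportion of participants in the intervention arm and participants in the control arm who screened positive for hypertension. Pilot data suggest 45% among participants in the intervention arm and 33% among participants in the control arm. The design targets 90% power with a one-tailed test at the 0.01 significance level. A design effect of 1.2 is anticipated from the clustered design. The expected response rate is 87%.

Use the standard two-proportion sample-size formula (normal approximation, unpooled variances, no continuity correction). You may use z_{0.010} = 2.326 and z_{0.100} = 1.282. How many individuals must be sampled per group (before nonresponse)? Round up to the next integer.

n = 585 per group

n = (z_α + z_β)² · [p₁(1−p₁) + p₂(1−p₂)] / (p₁ − p₂)²
  = (2.326 + 1.282)² · (0.45·0.55 + 0.33·0.67) / (0.12)²
  = (3.608)² · (0.2475 + 0.2211) / 0.0144
  = 13.0177 · 0.4686 / 0.0144
  = 423.62
Design effect: 1.2 × 423.62 = 508.34.
Adjust for 87% response: 508.34 / 0.87 = 584.30.
Round up → n = 585 per group.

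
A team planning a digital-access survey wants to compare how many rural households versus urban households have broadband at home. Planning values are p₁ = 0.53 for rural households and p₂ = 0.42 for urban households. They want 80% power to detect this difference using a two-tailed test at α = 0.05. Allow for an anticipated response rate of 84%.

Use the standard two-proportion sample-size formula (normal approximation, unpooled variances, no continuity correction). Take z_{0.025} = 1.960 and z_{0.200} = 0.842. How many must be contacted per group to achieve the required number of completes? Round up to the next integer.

n = (z_{α/2} + z_β)² · [p₁(1−p₁) + p₂(1−p₂)] / (p₁ − p₂)²
  = (1.960 + 0.842)² · (0.53·0.47 + 0.42·0.58) / (0.11)²
  = (2.802)² · (0.2491 + 0.2436) / 0.0121
  = 7.8512 · 0.4927 / 0.0121
  = 319.69
Adjust for 84% response: 319.69 / 0.84 = 380.59.
Round up → n = 381 per group.

n = 381 per group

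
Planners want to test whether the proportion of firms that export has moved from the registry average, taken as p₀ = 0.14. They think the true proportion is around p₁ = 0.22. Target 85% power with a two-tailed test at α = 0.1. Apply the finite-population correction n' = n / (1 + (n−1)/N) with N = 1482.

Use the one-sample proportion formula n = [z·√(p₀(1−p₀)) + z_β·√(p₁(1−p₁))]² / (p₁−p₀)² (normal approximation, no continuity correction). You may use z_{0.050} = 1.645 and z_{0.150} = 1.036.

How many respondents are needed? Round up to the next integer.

n = 142

n = [z_{α/2}·√(p₀q₀) + z_β·√(p₁q₁)]² / (p₁ − p₀)²
  = [1.645·√(0.14·0.86) + 1.036·√(0.22·0.78)]² / (0.08)²
  = [1.645·0.3470 + 1.036·0.4142]² / 0.0064
  = [1.0000]² / 0.0064
  = 156.24
Finite-population correction (N = 1482): 156.24 / (1 + (156.24 − 1)/1482) = 141.42.
Round up → n = 142.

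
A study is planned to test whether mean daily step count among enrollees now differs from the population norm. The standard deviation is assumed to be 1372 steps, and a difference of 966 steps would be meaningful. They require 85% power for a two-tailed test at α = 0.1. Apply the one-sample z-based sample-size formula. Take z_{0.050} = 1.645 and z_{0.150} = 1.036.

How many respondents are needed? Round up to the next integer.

n = 15

n = (z_{α/2} + z_β)² · σ² / δ²
  = (1.645 + 1.036)² · 1372² / 966²
  = 7.1878 · 1882384 / 933156
  = 14.50
Round up → n = 15.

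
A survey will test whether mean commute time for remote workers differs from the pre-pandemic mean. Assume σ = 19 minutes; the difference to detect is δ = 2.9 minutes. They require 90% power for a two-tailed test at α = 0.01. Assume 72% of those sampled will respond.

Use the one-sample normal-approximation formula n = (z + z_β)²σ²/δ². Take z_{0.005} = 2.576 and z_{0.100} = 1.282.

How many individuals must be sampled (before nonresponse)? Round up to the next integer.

n = (z_{α/2} + z_β)² · σ² / δ²
  = (2.576 + 1.282)² · 19² / 2.9²
  = 14.8842 · 361 / 8.41
  = 638.90
Adjust for 72% response: 638.90 / 0.72 = 887.37.
Round up → n = 888.

n = 888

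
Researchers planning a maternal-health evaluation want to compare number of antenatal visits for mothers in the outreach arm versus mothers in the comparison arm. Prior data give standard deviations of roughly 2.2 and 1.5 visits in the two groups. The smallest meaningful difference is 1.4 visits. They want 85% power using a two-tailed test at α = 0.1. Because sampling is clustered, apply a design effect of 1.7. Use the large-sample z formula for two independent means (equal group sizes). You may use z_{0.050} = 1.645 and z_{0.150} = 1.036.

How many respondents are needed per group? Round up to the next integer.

n = (z_{α/2} + z_β)² · (σ₁² + σ₂²) / δ²
  = (1.645 + 1.036)² · (2.2² + 1.5² = 7.09) / 1.4²
  = 7.1878 · 7.09 / 1.96
  = 26.00
Design effect: 1.7 × 26.00 = 44.20.
Round up → n = 45 per group.

n = 45 per group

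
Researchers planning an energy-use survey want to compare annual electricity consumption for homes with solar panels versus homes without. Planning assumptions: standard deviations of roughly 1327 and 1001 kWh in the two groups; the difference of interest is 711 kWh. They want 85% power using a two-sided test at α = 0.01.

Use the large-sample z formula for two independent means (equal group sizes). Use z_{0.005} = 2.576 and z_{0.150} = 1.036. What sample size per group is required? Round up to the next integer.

n = (z_{α/2} + z_β)² · (σ₁² + σ₂²) / δ²
  = (2.576 + 1.036)² · (1327² + 1001² = 2762930) / 711²
  = 13.0465 · 2762930 / 505521
  = 71.31
Round up → n = 72 per group.

n = 72 per group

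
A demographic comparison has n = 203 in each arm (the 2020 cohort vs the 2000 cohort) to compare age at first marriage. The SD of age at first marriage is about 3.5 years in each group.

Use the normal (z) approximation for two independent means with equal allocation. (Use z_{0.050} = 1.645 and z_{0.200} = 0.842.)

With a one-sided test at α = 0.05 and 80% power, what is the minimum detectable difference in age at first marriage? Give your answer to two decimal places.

Minimum detectable difference ≈ 0.86 years

δ = (z_α + z_β) · √((σ₁²+σ₂²)/n)
  = (1.645 + 0.842) · √(24.5/203)
  = 2.487 · √0.12069
  = 2.487 · 0.3474
  = 0.8640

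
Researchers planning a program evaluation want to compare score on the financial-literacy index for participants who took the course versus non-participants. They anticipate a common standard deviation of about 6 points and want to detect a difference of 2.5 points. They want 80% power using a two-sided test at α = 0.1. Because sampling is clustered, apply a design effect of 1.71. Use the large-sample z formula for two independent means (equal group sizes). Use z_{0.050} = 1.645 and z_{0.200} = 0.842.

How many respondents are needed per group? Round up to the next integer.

n = (z_{α/2} + z_β)² · (σ₁² + σ₂²) / δ²
  = (1.645 + 0.842)² · (2·6² = 72) / 2.5²
  = 6.1852 · 72 / 6.25
  = 71.25
Design effect: 1.71 × 71.25 = 121.84.
Round up → n = 122 per group.

n = 122 per group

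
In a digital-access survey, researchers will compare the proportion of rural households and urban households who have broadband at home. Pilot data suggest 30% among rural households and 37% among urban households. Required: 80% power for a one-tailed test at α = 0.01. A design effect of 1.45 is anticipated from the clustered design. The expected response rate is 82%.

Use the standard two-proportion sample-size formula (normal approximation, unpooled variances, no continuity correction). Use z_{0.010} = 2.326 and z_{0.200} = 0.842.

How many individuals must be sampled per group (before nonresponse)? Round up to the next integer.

n = 1605 per group

n = (z_α + z_β)² · [p₁(1−p₁) + p₂(1−p₂)] / (p₁ − p₂)²
  = (2.326 + 0.842)² · (0.30·0.70 + 0.37·0.63) / (-0.07)²
  = (3.168)² · (0.2100 + 0.2331) / 0.0049
  = 10.0362 · 0.4431 / 0.0049
  = 907.56
Design effect: 1.45 × 907.56 = 1315.96.
Adjust for 82% response: 1315.96 / 0.82 = 1604.83.
Round up → n = 1605 per group.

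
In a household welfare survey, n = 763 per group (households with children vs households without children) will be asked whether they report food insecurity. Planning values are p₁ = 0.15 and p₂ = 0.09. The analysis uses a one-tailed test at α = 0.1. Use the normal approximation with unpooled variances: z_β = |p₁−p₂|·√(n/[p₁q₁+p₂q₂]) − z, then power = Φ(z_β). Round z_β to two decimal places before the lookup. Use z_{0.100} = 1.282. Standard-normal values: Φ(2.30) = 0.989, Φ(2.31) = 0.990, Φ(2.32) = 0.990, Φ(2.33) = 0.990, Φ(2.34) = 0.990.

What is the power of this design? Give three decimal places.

z_β = |p₁−p₂|·√(n/[p₁q₁+p₂q₂]) − z_α
    = 0.06 · √(763/0.2094) − 1.282
    = 0.06 · 60.3634 − 1.282
    = 3.6218 − 1.282 = 2.3398 → 2.34
Power = Φ(2.34) = 0.990.

Power ≈ 0.990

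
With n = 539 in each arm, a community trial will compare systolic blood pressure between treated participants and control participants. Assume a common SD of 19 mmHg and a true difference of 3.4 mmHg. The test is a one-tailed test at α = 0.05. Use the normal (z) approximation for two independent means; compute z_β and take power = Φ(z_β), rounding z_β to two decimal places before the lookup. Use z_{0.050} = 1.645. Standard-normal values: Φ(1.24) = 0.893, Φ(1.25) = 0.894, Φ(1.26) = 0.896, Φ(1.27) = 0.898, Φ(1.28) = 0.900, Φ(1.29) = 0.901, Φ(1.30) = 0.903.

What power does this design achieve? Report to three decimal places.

Power ≈ 0.901

z_β = δ·√(n/(σ₁²+σ₂²)) − z_α
    = 3.4 · √(539/722) − 1.645
    = 3.4 · 0.86402 − 1.645
    = 2.9377 − 1.645 = 1.2927 → 1.29
Power = Φ(1.29) = 0.901.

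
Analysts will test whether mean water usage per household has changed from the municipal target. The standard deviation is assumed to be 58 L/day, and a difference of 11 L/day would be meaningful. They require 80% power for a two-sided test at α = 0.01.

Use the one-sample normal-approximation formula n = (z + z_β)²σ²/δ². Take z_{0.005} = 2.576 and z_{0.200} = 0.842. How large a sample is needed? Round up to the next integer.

n = 325

n = (z_{α/2} + z_β)² · σ² / δ²
  = (2.576 + 0.842)² · 58² / 11²
  = 11.6827 · 3364 / 121
  = 324.80
Round up → n = 325.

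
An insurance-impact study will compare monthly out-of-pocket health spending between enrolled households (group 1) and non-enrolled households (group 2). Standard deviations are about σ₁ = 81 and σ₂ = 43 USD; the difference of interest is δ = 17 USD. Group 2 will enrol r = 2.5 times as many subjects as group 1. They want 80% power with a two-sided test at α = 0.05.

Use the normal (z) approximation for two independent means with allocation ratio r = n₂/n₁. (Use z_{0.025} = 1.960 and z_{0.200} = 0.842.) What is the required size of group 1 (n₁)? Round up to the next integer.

n₁ = (z_{α/2} + z_β)² · (σ₁² + σ₂²/r) / δ²
   = (1.960 + 0.842)² · (81² + 43²/2.5) / 17²
   = 7.8512 · (6561 + 739.6) / 289
   = 7.8512 · 7300.6 / 289
   = 198.33
Round up → n₁ = 199; n₂ = r·n₁ = 2.5 × 199 = 498.

n₁ = 199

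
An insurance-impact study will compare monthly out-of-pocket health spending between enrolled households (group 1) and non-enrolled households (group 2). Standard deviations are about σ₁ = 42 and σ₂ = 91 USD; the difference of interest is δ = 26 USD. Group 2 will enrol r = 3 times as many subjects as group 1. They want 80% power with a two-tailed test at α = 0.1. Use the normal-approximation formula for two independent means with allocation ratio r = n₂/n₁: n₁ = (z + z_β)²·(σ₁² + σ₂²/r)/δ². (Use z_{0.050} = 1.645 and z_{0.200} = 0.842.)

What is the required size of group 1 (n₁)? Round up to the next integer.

n₁ = 42

n₁ = (z_{α/2} + z_β)² · (σ₁² + σ₂²/r) / δ²
   = (1.645 + 0.842)² · (42² + 91²/3) / 26²
   = 6.1852 · (1764 + 2760.3) / 676
   = 6.1852 · 4524.3 / 676
   = 41.40
Round up → n₁ = 42; n₂ = r·n₁ = 3 × 42 = 126.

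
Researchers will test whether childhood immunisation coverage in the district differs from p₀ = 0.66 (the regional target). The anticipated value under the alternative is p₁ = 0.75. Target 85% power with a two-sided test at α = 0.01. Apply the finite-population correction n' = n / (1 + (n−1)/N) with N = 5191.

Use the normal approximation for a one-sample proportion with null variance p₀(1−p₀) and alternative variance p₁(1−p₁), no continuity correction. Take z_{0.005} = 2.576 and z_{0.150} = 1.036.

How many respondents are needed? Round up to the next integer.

n = [z_{α/2}·√(p₀q₀) + z_β·√(p₁q₁)]² / (p₁ − p₀)²
  = [2.576·√(0.66·0.34) + 1.036·√(0.75·0.25)]² / (0.09)²
  = [2.576·0.4737 + 1.036·0.4330]² / 0.0081
  = [1.6689]² / 0.0081
  = 343.84
Finite-population correction (N = 5191): 343.84 / (1 + (343.84 − 1)/5191) = 322.54.
Round up → n = 323.

n = 323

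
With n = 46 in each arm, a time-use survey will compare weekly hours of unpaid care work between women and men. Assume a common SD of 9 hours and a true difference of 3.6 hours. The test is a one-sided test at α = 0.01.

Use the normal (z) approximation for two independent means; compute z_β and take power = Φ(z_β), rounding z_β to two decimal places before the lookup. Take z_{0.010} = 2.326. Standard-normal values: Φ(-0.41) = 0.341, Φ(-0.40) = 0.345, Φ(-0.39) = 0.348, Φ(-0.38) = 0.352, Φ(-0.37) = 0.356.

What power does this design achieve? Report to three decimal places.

z_β = δ·√(n/(σ₁²+σ₂²)) − z_α
    = 3.6 · √(46/162) − 2.326
    = 3.6 · 0.53287 − 2.326
    = 1.9183 − 2.326 = -0.4077 → -0.41
Power = Φ(-0.41) = 0.341.

Power ≈ 0.341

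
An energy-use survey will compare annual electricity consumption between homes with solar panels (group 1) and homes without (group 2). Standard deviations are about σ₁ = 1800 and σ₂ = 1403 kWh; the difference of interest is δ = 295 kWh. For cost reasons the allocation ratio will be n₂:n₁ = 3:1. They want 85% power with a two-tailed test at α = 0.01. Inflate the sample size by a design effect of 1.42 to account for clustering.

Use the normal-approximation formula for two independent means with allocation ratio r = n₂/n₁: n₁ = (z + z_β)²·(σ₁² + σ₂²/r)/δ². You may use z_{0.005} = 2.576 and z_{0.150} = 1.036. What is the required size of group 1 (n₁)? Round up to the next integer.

n₁ = 830

n₁ = (z_{α/2} + z_β)² · (σ₁² + σ₂²/r) / δ²
   = (2.576 + 1.036)² · (1800² + 1403²/3) / 295²
   = 13.0465 · (3240000 + 656136.3) / 87025
   = 13.0465 · 3896136.3 / 87025
   = 584.10
Design effect: 1.42 × 584.10 = 829.42.
Round up → n₁ = 830; n₂ = r·n₁ = 3 × 830 = 2490.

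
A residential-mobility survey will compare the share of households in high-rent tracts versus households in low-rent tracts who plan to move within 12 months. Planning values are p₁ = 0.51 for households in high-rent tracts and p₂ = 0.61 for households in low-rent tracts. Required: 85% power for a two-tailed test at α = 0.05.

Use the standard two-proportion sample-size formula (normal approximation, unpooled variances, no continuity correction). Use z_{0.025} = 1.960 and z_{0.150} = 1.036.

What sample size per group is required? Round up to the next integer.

n = (z_{α/2} + z_β)² · [p₁(1−p₁) + p₂(1−p₂)] / (p₁ − p₂)²
  = (1.960 + 1.036)² · (0.51·0.49 + 0.61·0.39) / (-0.10)²
  = (2.996)² · (0.2499 + 0.2379) / 0.0100
  = 8.9760 · 0.4878 / 0.0100
  = 437.85
Round up → n = 438 per group.

n = 438 per group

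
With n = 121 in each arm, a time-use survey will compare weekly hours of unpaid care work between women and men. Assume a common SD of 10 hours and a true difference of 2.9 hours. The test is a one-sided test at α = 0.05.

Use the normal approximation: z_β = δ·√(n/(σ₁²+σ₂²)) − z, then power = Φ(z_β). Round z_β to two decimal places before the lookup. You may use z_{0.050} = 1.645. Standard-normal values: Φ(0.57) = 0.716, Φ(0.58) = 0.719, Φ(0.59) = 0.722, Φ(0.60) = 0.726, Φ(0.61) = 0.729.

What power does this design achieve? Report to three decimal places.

z_β = δ·√(n/(σ₁²+σ₂²)) − z_α
    = 2.9 · √(121/200) − 1.645
    = 2.9 · 0.77782 − 1.645
    = 2.2557 − 1.645 = 0.6107 → 0.61
Power = Φ(0.61) = 0.729.

Power ≈ 0.729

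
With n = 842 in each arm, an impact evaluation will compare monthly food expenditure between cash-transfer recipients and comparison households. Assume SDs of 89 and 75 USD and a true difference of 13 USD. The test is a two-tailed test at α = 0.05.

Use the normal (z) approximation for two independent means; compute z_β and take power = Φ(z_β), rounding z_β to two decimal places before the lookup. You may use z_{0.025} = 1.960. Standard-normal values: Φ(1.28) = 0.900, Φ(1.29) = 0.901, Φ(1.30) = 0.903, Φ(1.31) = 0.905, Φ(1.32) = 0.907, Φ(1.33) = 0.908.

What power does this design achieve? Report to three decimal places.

Power ≈ 0.900

z_β = δ·√(n/(σ₁²+σ₂²)) − z_{α/2}
    = 13 · √(842/13546) − 1.960
    = 13 · 0.24932 − 1.960
    = 3.2411 − 1.960 = 1.2811 → 1.28
Power = Φ(1.28) = 0.900.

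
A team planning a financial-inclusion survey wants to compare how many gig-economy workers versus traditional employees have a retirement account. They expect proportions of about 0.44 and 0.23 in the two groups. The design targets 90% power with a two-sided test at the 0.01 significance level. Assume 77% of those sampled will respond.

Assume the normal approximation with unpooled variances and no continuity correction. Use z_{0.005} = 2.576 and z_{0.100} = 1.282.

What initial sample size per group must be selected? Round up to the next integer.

n = (z_{α/2} + z_β)² · [p₁(1−p₁) + p₂(1−p₂)] / (p₁ − p₂)²
  = (2.576 + 1.282)² · (0.44·0.56 + 0.23·0.77) / (0.21)²
  = (3.858)² · (0.2464 + 0.1771) / 0.0441
  = 14.8842 · 0.4235 / 0.0441
  = 142.94
Adjust for 77% response: 142.94 / 0.77 = 185.63.
Round up → n = 186 per group.

n = 186 per group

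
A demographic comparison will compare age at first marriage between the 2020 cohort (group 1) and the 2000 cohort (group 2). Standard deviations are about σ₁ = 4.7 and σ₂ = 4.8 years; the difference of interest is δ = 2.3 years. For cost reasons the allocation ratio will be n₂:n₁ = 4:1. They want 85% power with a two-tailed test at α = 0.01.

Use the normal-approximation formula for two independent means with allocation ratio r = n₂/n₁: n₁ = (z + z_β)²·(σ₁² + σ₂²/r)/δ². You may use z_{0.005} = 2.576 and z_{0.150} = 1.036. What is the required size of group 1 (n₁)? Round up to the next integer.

n₁ = (z_{α/2} + z_β)² · (σ₁² + σ₂²/r) / δ²
   = (2.576 + 1.036)² · (4.7² + 4.8²/4) / 2.3²
   = 13.0465 · (22.09 + 5.76) / 5.29
   = 13.0465 · 27.85 / 5.29
   = 68.69
Round up → n₁ = 69; n₂ = r·n₁ = 4 × 69 = 276.

n₁ = 69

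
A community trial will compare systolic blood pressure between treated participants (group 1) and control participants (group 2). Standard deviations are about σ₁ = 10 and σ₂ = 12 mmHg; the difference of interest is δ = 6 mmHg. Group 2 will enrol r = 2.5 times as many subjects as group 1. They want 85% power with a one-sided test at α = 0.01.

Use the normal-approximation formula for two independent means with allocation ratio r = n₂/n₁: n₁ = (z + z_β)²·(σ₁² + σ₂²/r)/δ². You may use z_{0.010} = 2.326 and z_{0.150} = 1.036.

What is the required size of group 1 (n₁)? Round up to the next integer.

n₁ = 50

n₁ = (z_α + z_β)² · (σ₁² + σ₂²/r) / δ²
   = (2.326 + 1.036)² · (10² + 12²/2.5) / 6²
   = 11.3030 · (100 + 57.6) / 36
   = 11.3030 · 157.6 / 36
   = 49.48
Round up → n₁ = 50; n₂ = r·n₁ = 2.5 × 50 = 125.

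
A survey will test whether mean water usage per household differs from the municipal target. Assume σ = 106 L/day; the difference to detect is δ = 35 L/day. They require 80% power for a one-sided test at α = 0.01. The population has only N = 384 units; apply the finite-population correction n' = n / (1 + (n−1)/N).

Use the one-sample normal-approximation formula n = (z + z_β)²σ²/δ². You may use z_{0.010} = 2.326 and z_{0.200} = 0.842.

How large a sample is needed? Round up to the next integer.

n = (z_α + z_β)² · σ² / δ²
  = (2.326 + 0.842)² · 106² / 35²
  = 10.0362 · 11236 / 1225
  = 92.05
Finite-population correction (N = 384): 92.05 / (1 + (92.05 − 1)/384) = 74.41.
Round up → n = 75.

n = 75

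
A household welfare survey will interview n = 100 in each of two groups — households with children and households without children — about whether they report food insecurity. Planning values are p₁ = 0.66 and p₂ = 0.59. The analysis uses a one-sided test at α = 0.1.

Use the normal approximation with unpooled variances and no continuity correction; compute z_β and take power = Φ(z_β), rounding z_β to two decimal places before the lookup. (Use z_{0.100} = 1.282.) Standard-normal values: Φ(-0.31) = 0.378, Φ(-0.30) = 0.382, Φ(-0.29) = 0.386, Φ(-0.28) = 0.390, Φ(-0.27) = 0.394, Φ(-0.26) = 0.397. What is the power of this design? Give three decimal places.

z_β = |p₁−p₂|·√(n/[p₁q₁+p₂q₂]) − z_α
    = 0.07 · √(100/0.4663) − 1.282
    = 0.07 · 14.6443 − 1.282
    = 1.0251 − 1.282 = -0.2569 → -0.26
Power = Φ(-0.26) = 0.397.

Power ≈ 0.397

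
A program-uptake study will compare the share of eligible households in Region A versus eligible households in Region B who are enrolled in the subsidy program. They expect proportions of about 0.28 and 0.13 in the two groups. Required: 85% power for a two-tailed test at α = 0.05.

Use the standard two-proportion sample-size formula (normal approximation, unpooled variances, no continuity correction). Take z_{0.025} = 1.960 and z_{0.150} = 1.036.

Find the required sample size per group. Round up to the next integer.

n = (z_{α/2} + z_β)² · [p₁(1−p₁) + p₂(1−p₂)] / (p₁ − p₂)²
  = (1.960 + 1.036)² · (0.28·0.72 + 0.13·0.87) / (0.15)²
  = (2.996)² · (0.2016 + 0.1131) / 0.0225
  = 8.9760 · 0.3147 / 0.0225
  = 125.54
Round up → n = 126 per group.

n = 126 per group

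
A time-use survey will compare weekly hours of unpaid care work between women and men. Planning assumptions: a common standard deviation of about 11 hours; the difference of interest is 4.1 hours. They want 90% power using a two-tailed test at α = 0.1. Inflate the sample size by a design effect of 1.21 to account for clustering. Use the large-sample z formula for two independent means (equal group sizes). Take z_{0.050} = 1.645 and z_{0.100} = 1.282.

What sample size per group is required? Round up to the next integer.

n = 150 per group

n = (z_{α/2} + z_β)² · (σ₁² + σ₂²) / δ²
  = (1.645 + 1.282)² · (2·11² = 242) / 4.1²
  = 8.5673 · 242 / 16.81
  = 123.34
Design effect: 1.21 × 123.34 = 149.24.
Round up → n = 150 per group.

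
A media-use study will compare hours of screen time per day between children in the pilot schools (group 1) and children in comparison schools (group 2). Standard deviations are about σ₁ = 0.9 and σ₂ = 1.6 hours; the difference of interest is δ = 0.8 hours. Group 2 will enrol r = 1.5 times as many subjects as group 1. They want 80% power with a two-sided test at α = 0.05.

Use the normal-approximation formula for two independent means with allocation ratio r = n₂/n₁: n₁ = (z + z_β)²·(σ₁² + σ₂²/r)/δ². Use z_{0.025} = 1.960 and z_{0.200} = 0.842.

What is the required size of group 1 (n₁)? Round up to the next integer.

n₁ = (z_{α/2} + z_β)² · (σ₁² + σ₂²/r) / δ²
   = (1.960 + 0.842)² · (0.9² + 1.6²/1.5) / 0.8²
   = 7.8512 · (0.81 + 1.7067) / 0.64
   = 7.8512 · 2.5167 / 0.64
   = 30.87
Round up → n₁ = 31; n₂ = r·n₁ = 1.5 × 31 = 47.

n₁ = 31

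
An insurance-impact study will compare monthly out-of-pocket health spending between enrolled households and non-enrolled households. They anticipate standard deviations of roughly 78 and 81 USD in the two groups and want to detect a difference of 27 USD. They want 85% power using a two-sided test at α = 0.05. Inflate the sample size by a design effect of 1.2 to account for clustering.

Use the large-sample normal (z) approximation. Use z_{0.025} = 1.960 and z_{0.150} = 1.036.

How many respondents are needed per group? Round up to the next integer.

n = 187 per group

n = (z_{α/2} + z_β)² · (σ₁² + σ₂²) / δ²
  = (1.960 + 1.036)² · (78² + 81² = 12645) / 27²
  = 8.9760 · 12645 / 729
  = 155.70
Design effect: 1.2 × 155.70 = 186.83.
Round up → n = 187 per group.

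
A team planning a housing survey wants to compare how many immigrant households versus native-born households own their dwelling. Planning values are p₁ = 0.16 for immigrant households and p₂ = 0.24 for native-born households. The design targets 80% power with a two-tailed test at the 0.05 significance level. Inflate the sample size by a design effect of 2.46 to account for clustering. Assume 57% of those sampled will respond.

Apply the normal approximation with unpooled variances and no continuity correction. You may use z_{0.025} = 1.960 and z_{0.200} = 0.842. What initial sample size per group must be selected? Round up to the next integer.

n = (z_{α/2} + z_β)² · [p₁(1−p₁) + p₂(1−p₂)] / (p₁ − p₂)²
  = (1.960 + 0.842)² · (0.16·0.84 + 0.24·0.76) / (-0.08)²
  = (2.802)² · (0.1344 + 0.1824) / 0.0064
  = 7.8512 · 0.3168 / 0.0064
  = 388.63
Design effect: 2.46 × 388.63 = 956.04.
Adjust for 57% response: 956.04 / 0.57 = 1677.27.
Round up → n = 1678 per group.

n = 1678 per group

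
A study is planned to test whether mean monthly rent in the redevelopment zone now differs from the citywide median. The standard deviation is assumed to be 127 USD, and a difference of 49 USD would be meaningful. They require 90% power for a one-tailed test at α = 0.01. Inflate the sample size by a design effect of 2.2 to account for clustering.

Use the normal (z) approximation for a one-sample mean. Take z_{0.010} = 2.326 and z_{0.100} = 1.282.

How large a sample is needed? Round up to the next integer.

n = (z_α + z_β)² · σ² / δ²
  = (2.326 + 1.282)² · 127² / 49²
  = 13.0177 · 16129 / 2401
  = 87.45
Design effect: 2.2 × 87.45 = 192.38.
Round up → n = 193.

n = 193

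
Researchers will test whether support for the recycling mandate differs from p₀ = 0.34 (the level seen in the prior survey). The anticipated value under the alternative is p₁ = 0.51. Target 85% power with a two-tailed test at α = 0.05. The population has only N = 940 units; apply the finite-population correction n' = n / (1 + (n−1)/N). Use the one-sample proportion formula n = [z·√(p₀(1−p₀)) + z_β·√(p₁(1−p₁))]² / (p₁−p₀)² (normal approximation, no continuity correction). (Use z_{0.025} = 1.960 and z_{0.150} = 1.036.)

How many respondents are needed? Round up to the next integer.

n = [z_{α/2}·√(p₀q₀) + z_β·√(p₁q₁)]² / (p₁ − p₀)²
  = [1.960·√(0.34·0.66) + 1.036·√(0.51·0.49)]² / (0.17)²
  = [1.960·0.4737 + 1.036·0.4999]² / 0.0289
  = [1.4464]² / 0.0289
  = 72.39
Finite-population correction (N = 940): 72.39 / (1 + (72.39 − 1)/940) = 67.28.
Round up → n = 68.

n = 68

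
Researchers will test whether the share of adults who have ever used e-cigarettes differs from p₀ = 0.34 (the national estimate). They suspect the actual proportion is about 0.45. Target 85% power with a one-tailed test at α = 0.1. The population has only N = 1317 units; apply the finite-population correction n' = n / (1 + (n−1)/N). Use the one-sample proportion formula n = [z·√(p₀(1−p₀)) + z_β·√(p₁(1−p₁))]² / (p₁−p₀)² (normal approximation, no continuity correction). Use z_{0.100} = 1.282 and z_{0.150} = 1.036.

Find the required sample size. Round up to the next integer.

n = [z_α·√(p₀q₀) + z_β·√(p₁q₁)]² / (p₁ − p₀)²
  = [1.282·√(0.34·0.66) + 1.036·√(0.45·0.55)]² / (0.11)²
  = [1.282·0.4737 + 1.036·0.4975]² / 0.0121
  = [1.1227]² / 0.0121
  = 104.17
Finite-population correction (N = 1317): 104.17 / (1 + (104.17 − 1)/1317) = 96.60.
Round up → n = 97.

n = 97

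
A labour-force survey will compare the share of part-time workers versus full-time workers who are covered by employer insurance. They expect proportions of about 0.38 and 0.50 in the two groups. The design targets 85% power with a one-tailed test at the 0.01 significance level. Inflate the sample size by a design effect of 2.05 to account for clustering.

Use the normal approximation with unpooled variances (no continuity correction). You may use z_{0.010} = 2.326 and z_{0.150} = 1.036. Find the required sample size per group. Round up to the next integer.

n = 782 per group

n = (z_α + z_β)² · [p₁(1−p₁) + p₂(1−p₂)] / (p₁ − p₂)²
  = (2.326 + 1.036)² · (0.38·0.62 + 0.50·0.50) / (-0.12)²
  = (3.362)² · (0.2356 + 0.2500) / 0.0144
  = 11.3030 · 0.4856 / 0.0144
  = 381.16
Design effect: 2.05 × 381.16 = 781.39.
Round up → n = 782 per group.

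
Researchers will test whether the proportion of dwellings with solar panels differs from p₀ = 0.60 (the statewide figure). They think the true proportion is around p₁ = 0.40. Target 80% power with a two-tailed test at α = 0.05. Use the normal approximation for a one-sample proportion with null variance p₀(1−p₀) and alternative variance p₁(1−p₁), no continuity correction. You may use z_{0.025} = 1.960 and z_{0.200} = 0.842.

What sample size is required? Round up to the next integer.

n = 48

n = [z_{α/2}·√(p₀q₀) + z_β·√(p₁q₁)]² / (p₁ − p₀)²
  = [1.960·√(0.60·0.40) + 0.842·√(0.40·0.60)]² / (-0.20)²
  = [1.960·0.4899 + 0.842·0.4899]² / 0.0400
  = [1.3727]² / 0.0400
  = 47.11
Round up → n = 48.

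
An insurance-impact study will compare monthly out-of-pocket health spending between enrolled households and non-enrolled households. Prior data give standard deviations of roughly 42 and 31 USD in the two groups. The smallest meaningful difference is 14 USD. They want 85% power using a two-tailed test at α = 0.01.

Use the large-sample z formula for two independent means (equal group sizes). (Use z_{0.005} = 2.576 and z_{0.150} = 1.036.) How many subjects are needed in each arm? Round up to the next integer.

n = (z_{α/2} + z_β)² · (σ₁² + σ₂²) / δ²
  = (2.576 + 1.036)² · (42² + 31² = 2725) / 14²
  = 13.0465 · 2725 / 196
  = 181.39
Round up → n = 182 per group.

n = 182 per group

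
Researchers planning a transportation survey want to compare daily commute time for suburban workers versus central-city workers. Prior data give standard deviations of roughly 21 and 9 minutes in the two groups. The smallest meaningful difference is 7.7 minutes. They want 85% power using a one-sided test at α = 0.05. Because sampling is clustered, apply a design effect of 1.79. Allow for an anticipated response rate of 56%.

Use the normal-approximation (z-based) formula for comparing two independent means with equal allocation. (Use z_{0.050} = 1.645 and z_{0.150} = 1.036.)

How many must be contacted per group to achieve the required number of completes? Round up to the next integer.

n = 203 per group

n = (z_α + z_β)² · (σ₁² + σ₂²) / δ²
  = (1.645 + 1.036)² · (21² + 9² = 522) / 7.7²
  = 7.1878 · 522 / 59.29
  = 63.28
Design effect: 1.79 × 63.28 = 113.28.
Adjust for 56% response: 113.28 / 0.56 = 202.28.
Round up → n = 203 per group.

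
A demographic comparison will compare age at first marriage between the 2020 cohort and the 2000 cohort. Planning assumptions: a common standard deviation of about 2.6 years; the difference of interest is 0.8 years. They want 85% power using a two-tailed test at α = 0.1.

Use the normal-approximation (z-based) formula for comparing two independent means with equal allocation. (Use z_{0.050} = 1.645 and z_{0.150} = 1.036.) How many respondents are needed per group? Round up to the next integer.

n = 152 per group

n = (z_{α/2} + z_β)² · (σ₁² + σ₂²) / δ²
  = (1.645 + 1.036)² · (2·2.6² = 13.52) / 0.8²
  = 7.1878 · 13.52 / 0.64
  = 151.84
Round up → n = 152 per group.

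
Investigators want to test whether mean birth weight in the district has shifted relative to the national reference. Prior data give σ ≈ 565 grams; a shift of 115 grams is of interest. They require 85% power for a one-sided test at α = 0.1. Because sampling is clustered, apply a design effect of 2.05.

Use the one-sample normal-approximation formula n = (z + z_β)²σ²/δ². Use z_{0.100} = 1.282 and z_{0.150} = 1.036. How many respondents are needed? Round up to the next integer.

n = (z_α + z_β)² · σ² / δ²
  = (1.282 + 1.036)² · 565² / 115²
  = 5.3731 · 319225 / 13225
  = 129.70
Design effect: 2.05 × 129.70 = 265.88.
Round up → n = 266.

n = 266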